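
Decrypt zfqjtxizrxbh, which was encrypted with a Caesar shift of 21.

z(25): 25−21=4 → e
f(5): 5−21=-16≡10 → k
q(16): 16−21=-5≡21 → v
j(9): 9−21=-12≡14 → o
t(19): 19−21=-2≡24 → y
x(23): 23−21=2 → c
i(8): 8−21=-13≡13 → n
z(25): 25−21=4 → e
r(17): 17−21=-4≡22 → w
x(23): 23−21=2 → c
b(1): 1−21=-20≡6 → g
h(7): 7−21=-14≡12 → m

ekvoycnewcgm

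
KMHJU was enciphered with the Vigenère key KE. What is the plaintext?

Repeat the key across the ciphertext: KEKEK
K(10)−K(10): 0 → A
M(12)−E(4): 8 → I
H(7)−K(10): -3≡23 → X
J(9)−E(4): 5 → F
U(20)−K(10): 10 → K

AIXFK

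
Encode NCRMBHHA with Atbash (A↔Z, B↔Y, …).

MXINYSSZ

N(13) → M(12)
C(2) → X(23)
R(17) → I(8)
M(12) → N(13)
B(1) → Y(24)
H(7) → S(18)
H(7) → S(18)
A(0) → Z(25)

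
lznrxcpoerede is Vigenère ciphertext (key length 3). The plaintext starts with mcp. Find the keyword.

Subtract each crib letter from the matching ciphertext letter (mod 26):
l(11)−m(12)=-1≡25 → z
z(25)−c(2)=23 → x
n(13)−p(15)=-2≡24 → y

zxy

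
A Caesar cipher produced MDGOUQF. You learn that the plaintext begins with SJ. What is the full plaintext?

From the crib: M(12)−S(18)=-6≡20, so the shift is 20.
Subtract 20 from each ciphertext letter:
M(12): 12−20=-8≡18 → S
D(3): 3−20=-17≡9 → J
G(6): 6−20=-14≡12 → M
O(14): 14−20=-6≡20 → U
U(20): 20−20=0 → A
Q(16): 16−20=-4≡22 → W
F(5): 5−20=-15≡11 → L

SJMUAWL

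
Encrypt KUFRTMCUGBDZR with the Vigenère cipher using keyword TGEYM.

DAJPFFIYENWFV

Repeat the key across the message: TGEYMTGEYMTGE
K(10)+T(19): 29≡3 → D
U(20)+G(6): 26≡0 → A
F(5)+E(4): 9 → J
R(17)+Y(24): 41≡15 → P
T(19)+M(12): 31≡5 → F
M(12)+T(19): 31≡5 → F
C(2)+G(6): 8 → I
U(20)+E(4): 24 → Y
G(6)+Y(24): 30≡4 → E
B(1)+M(12): 13 → N
D(3)+T(19): 22 → W
Z(25)+G(6): 31≡5 → F
R(17)+E(4): 21 → V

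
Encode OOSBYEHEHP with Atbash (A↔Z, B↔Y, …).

O(14) → L(11)
O(14) → L(11)
S(18) → H(7)
B(1) → Y(24)
Y(24) → B(1)
E(4) → V(21)
H(7) → S(18)
E(4) → V(21)
H(7) → S(18)
P(15) → K(10)

LLHYBVSVSK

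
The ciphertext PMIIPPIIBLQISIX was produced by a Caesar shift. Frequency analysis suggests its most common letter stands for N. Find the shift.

21

The most frequent ciphertext letter is I (appears 6 times).
I is position 8; N is position 13.
Shift = -5≡21.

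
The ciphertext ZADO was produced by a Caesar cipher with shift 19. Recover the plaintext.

GHKV

Z(25): 25−19=6 → G
A(0): 0−19=-19≡7 → H
D(3): 3−19=-16≡10 → K
O(14): 14−19=-5≡21 → V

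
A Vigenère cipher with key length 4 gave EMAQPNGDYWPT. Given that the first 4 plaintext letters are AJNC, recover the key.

Subtract each crib letter from the matching ciphertext letter (mod 26):
E(4)−A(0)=4 → E
M(12)−J(9)=3 → D
A(0)−N(13)=-13≡13 → N
Q(16)−C(2)=14 → O

EDNO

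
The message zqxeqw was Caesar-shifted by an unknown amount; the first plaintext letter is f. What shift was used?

20

From the crib: z(25)−f(5)=20, so the shift is 20.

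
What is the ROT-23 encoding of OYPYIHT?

O(14): 14+23=37≡11 → L
Y(24): 24+23=47≡21 → V
P(15): 15+23=38≡12 → M
Y(24): 24+23=47≡21 → V
I(8): 8+23=31≡5 → F
H(7): 7+23=30≡4 → E
T(19): 19+23=42≡16 → Q

LVMVFEQ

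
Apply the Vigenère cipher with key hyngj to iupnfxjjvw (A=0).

psctoehwbf

Repeat the key across the message: hyngjhyngj
i(8)+h(7): 15 → p
u(20)+y(24): 44≡18 → s
p(15)+n(13): 28≡2 → c
n(13)+g(6): 19 → t
f(5)+j(9): 14 → o
x(23)+h(7): 30≡4 → e
j(9)+y(24): 33≡7 → h
j(9)+n(13): 22 → w
v(21)+g(6): 27≡1 → b
w(22)+j(9): 31≡5 → f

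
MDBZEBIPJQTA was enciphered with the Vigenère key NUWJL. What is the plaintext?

ZJFQTOOTAFGG

Repeat the key across the ciphertext: NUWJLNUWJLNU
M(12)−N(13): -1≡25 → Z
D(3)−U(20): -17≡9 → J
B(1)−W(22): -21≡5 → F
Z(25)−J(9): 16 → Q
E(4)−L(11): -7≡19 → T
B(1)−N(13): -12≡14 → O
I(8)−U(20): -12≡14 → O
P(15)−W(22): -7≡19 → T
J(9)−J(9): 0 → A
Q(16)−L(11): 5 → F
T(19)−N(13): 6 → G
A(0)−U(20): -20≡6 → G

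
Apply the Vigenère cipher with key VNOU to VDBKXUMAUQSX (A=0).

QQPESHAUPDGR

Repeat the key across the message: VNOUVNOUVNOU
V(21)+V(21): 42≡16 → Q
D(3)+N(13): 16 → Q
B(1)+O(14): 15 → P
K(10)+U(20): 30≡4 → E
X(23)+V(21): 44≡18 → S
U(20)+N(13): 33≡7 → H
M(12)+O(14): 26≡0 → A
A(0)+U(20): 20 → U
U(20)+V(21): 41≡15 → P
Q(16)+N(13): 29≡3 → D
S(18)+O(14): 32≡6 → G
X(23)+U(20): 43≡17 → R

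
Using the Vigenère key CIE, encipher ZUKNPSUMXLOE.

BCOPXWWUBNWI

Repeat the key across the message: CIECIECIECIE
Z(25)+C(2): 27≡1 → B
U(20)+I(8): 28≡2 → C
K(10)+E(4): 14 → O
N(13)+C(2): 15 → P
P(15)+I(8): 23 → X
S(18)+E(4): 22 → W
U(20)+C(2): 22 → W
M(12)+I(8): 20 → U
X(23)+E(4): 27≡1 → B
L(11)+C(2): 13 → N
O(14)+I(8): 22 → W
E(4)+E(4): 8 → I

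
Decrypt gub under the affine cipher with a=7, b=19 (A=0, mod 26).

The inverse of 7 mod 26 is 15, since 7·15=105≡1. Apply D(y)=15·(y−19) mod 26:
g(6): 15·(6−19)=-195≡13 → n
u(20): 15·(20−19)=15 → p
b(1): 15·(1−19)=-270≡16 → q

npq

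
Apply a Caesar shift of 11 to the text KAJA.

VLUL

K(10): 10+11=21 → V
A(0): 0+11=11 → L
J(9): 9+11=20 → U
A(0): 0+11=11 → L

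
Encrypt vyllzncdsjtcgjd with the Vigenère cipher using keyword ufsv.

Repeat the key across the message: ufsvufsvufsvufs
v(21)+u(20): 41≡15 → p
y(24)+f(5): 29≡3 → d
l(11)+s(18): 29≡3 → d
l(11)+v(21): 32≡6 → g
z(25)+u(20): 45≡19 → t
n(13)+f(5): 18 → s
c(2)+s(18): 20 → u
d(3)+v(21): 24 → y
s(18)+u(20): 38≡12 → m
j(9)+f(5): 14 → o
t(19)+s(18): 37≡11 → l
c(2)+v(21): 23 → x
g(6)+u(20): 26≡0 → a
j(9)+f(5): 14 → o
d(3)+s(18): 21 → v

pddgtsuymolxaov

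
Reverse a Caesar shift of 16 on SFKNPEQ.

S(18): 18−16=2 → C
F(5): 5−16=-11≡15 → P
K(10): 10−16=-6≡20 → U
N(13): 13−16=-3≡23 → X
P(15): 15−16=-1≡25 → Z
E(4): 4−16=-12≡14 → O
Q(16): 16−16=0 → A

CPUXZOA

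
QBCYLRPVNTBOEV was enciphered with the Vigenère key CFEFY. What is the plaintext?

Repeat the key across the ciphertext: CFEFYCFEFYCFEF
Q(16)−C(2): 14 → O
B(1)−F(5): -4≡22 → W
C(2)−E(4): -2≡24 → Y
Y(24)−F(5): 19 → T
L(11)−Y(24): -13≡13 → N
R(17)−C(2): 15 → P
P(15)−F(5): 10 → K
V(21)−E(4): 17 → R
N(13)−F(5): 8 → I
T(19)−Y(24): -5≡21 → V
B(1)−C(2): -1≡25 → Z
O(14)−F(5): 9 → J
E(4)−E(4): 0 → A
V(21)−F(5): 16 → Q

OWYTNPKRIVZJAQ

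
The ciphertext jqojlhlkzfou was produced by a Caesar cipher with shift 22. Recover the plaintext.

j(9): 9−22=-13≡13 → n
q(16): 16−22=-6≡20 → u
o(14): 14−22=-8≡18 → s
j(9): 9−22=-13≡13 → n
l(11): 11−22=-11≡15 → p
h(7): 7−22=-15≡11 → l
l(11): 11−22=-11≡15 → p
k(10): 10−22=-12≡14 → o
z(25): 25−22=3 → d
f(5): 5−22=-17≡9 → j
o(14): 14−22=-8≡18 → s
u(20): 20−22=-2≡24 → y

nusnplpodjsy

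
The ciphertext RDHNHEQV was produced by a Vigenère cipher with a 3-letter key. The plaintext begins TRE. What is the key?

YMD

Subtract each crib letter from the matching ciphertext letter (mod 26):
R(17)−T(19)=-2≡24 → Y
D(3)−R(17)=-14≡12 → M
H(7)−E(4)=3 → D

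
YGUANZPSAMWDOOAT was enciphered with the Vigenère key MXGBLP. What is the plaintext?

Repeat the key across the ciphertext: MXGBLPMXGBLPMXGB
Y(24)−M(12): 12 → M
G(6)−X(23): -17≡9 → J
U(20)−G(6): 14 → O
A(0)−B(1): -1≡25 → Z
N(13)−L(11): 2 → C
Z(25)−P(15): 10 → K
P(15)−M(12): 3 → D
S(18)−X(23): -5≡21 → V
A(0)−G(6): -6≡20 → U
M(12)−B(1): 11 → L
W(22)−L(11): 11 → L
D(3)−P(15): -12≡14 → O
O(14)−M(12): 2 → C
O(14)−X(23): -9≡17 → R
A(0)−G(6): -6≡20 → U
T(19)−B(1): 18 → S

MJOZCKDVULLOCRUS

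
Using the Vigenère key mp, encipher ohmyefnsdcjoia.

Repeat the key across the message: mpmpmpmpmpmpmp
o(14)+m(12): 26≡0 → a
h(7)+p(15): 22 → w
m(12)+m(12): 24 → y
y(24)+p(15): 39≡13 → n
e(4)+m(12): 16 → q
f(5)+p(15): 20 → u
n(13)+m(12): 25 → z
s(18)+p(15): 33≡7 → h
d(3)+m(12): 15 → p
c(2)+p(15): 17 → r
j(9)+m(12): 21 → v
o(14)+p(15): 29≡3 → d
i(8)+m(12): 20 → u
a(0)+p(15): 15 → p

awynquzhprvdup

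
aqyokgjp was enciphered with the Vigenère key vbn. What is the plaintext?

Repeat the key across the ciphertext: vbnvbnvb
a(0)−v(21): -21≡5 → f
q(16)−b(1): 15 → p
y(24)−n(13): 11 → l
o(14)−v(21): -7≡19 → t
k(10)−b(1): 9 → j
g(6)−n(13): -7≡19 → t
j(9)−v(21): -12≡14 → o
p(15)−b(1): 14 → o

fpltjtoo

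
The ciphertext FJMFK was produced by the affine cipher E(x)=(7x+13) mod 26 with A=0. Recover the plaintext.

KSLKH

The inverse of 7 mod 26 is 15, since 7·15=105≡1. Apply D(y)=15·(y−13) mod 26:
F(5): 15·(5−13)=-120≡10 → K
J(9): 15·(9−13)=-60≡18 → S
M(12): 15·(12−13)=-15≡11 → L
F(5): 15·(5−13)=-120≡10 → K
K(10): 15·(10−13)=-45≡7 → H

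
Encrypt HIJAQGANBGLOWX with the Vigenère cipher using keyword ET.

LBNTUZEGFZPHAQ

Repeat the key across the message: ETETETETETETET
H(7)+E(4): 11 → L
I(8)+T(19): 27≡1 → B
J(9)+E(4): 13 → N
A(0)+T(19): 19 → T
Q(16)+E(4): 20 → U
G(6)+T(19): 25 → Z
A(0)+E(4): 4 → E
N(13)+T(19): 32≡6 → G
B(1)+E(4): 5 → F
G(6)+T(19): 25 → Z
L(11)+E(4): 15 → P
O(14)+T(19): 33≡7 → H
W(22)+E(4): 26≡0 → A
X(23)+T(19): 42≡16 → Q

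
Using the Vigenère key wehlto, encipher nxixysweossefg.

Repeat the key across the message: wehltowehltowe
n(13)+w(22): 35≡9 → j
x(23)+e(4): 27≡1 → b
i(8)+h(7): 15 → p
x(23)+l(11): 34≡8 → i
y(24)+t(19): 43≡17 → r
s(18)+o(14): 32≡6 → g
w(22)+w(22): 44≡18 → s
e(4)+e(4): 8 → i
o(14)+h(7): 21 → v
s(18)+l(11): 29≡3 → d
s(18)+t(19): 37≡11 → l
e(4)+o(14): 18 → s
f(5)+w(22): 27≡1 → b
g(6)+e(4): 10 → k

jbpirgsivdlsbk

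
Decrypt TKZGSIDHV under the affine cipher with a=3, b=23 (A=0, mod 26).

The inverse of 3 mod 26 is 9, since 3·9=27≡1. Apply D(y)=9·(y−23) mod 26:
T(19): 9·(19−23)=-36≡16 → Q
K(10): 9·(10−23)=-117≡13 → N
Z(25): 9·(25−23)=18 → S
G(6): 9·(6−23)=-153≡3 → D
S(18): 9·(18−23)=-45≡7 → H
I(8): 9·(8−23)=-135≡21 → V
D(3): 9·(3−23)=-180≡2 → C
H(7): 9·(7−23)=-144≡12 → M
V(21): 9·(21−23)=-18≡8 → I

QNSDHVCMI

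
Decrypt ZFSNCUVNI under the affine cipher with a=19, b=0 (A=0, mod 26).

The inverse of 19 mod 26 is 11, since 19·11=209≡1. Apply D(y)=11·(y−0) mod 26:
Z(25): 11·(25−0)=275≡15 → P
F(5): 11·(5−0)=55≡3 → D
S(18): 11·(18−0)=198≡16 → Q
N(13): 11·(13−0)=143≡13 → N
C(2): 11·(2−0)=22 → W
U(20): 11·(20−0)=220≡12 → M
V(21): 11·(21−0)=231≡23 → X
N(13): 11·(13−0)=143≡13 → N
I(8): 11·(8−0)=88≡10 → K

PDQNWMXNK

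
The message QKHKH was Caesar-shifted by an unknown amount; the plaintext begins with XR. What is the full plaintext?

From the crib: Q(16)−X(23)=-7≡19, so the shift is 19.
Subtract 19 from each ciphertext letter:
Q(16): 16−19=-3≡23 → X
K(10): 10−19=-9≡17 → R
H(7): 7−19=-12≡14 → O
K(10): 10−19=-9≡17 → R
H(7): 7−19=-12≡14 → O

XRORO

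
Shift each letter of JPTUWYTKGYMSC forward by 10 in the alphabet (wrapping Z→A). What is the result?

TZDEGIDUQIWCM

J(9): 9+10=19 → T
P(15): 15+10=25 → Z
T(19): 19+10=29≡3 → D
U(20): 20+10=30≡4 → E
W(22): 22+10=32≡6 → G
Y(24): 24+10=34≡8 → I
T(19): 19+10=29≡3 → D
K(10): 10+10=20 → U
G(6): 6+10=16 → Q
Y(24): 24+10=34≡8 → I
M(12): 12+10=22 → W
S(18): 18+10=28≡2 → C
C(2): 2+10=12 → M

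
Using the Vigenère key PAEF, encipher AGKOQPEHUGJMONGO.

Repeat the key across the message: PAEFPAEFPAEFPAEF
A(0)+P(15): 15 → P
G(6)+A(0): 6 → G
K(10)+E(4): 14 → O
O(14)+F(5): 19 → T
Q(16)+P(15): 31≡5 → F
P(15)+A(0): 15 → P
E(4)+E(4): 8 → I
H(7)+F(5): 12 → M
U(20)+P(15): 35≡9 → J
G(6)+A(0): 6 → G
J(9)+E(4): 13 → N
M(12)+F(5): 17 → R
O(14)+P(15): 29≡3 → D
N(13)+A(0): 13 → N
G(6)+E(4): 10 → K
O(14)+F(5): 19 → T

PGOTFPIMJGNRDNKT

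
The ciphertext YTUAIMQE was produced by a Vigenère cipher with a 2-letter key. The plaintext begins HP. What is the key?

RE

Subtract each crib letter from the matching ciphertext letter (mod 26):
Y(24)−H(7)=17 → R
T(19)−P(15)=4 → E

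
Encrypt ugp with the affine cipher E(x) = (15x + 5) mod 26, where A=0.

u(20): 15·20+5=305≡19 → t
g(6): 15·6+5=95≡17 → r
p(15): 15·15+5=230≡22 → w

trw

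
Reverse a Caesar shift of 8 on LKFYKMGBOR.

L(11): 11−8=3 → D
K(10): 10−8=2 → C
F(5): 5−8=-3≡23 → X
Y(24): 24−8=16 → Q
K(10): 10−8=2 → C
M(12): 12−8=4 → E
G(6): 6−8=-2≡24 → Y
B(1): 1−8=-7≡19 → T
O(14): 14−8=6 → G
R(17): 17−8=9 → J

DCXQCEYTGJ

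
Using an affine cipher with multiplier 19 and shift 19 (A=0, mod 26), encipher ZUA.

Z(25): 19·25+19=494≡0 → A
U(20): 19·20+19=399≡9 → J
A(0): 19·0+19=19 → T

AJT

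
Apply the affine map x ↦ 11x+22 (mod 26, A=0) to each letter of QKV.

QCT

Q(16): 11·16+22=198≡16 → Q
K(10): 11·10+22=132≡2 → C
V(21): 11·21+22=253≡19 → T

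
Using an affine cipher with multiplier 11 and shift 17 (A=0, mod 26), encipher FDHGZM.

UYQFGT

F(5): 11·5+17=72≡20 → U
D(3): 11·3+17=50≡24 → Y
H(7): 11·7+17=94≡16 → Q
G(6): 11·6+17=83≡5 → F
Z(25): 11·25+17=292≡6 → G
M(12): 11·12+17=149≡19 → T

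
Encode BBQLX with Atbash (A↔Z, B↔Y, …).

YYJOC

B(1) → Y(24)
B(1) → Y(24)
Q(16) → J(9)
L(11) → O(14)
X(23) → C(2)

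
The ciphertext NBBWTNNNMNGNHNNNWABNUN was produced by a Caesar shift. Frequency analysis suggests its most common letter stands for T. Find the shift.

20

The most frequent ciphertext letter is N (appears 11 times).
N is position 13; T is position 19.
Shift = -6≡20.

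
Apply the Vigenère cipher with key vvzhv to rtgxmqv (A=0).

mofehlq

Repeat the key across the message: vvzhvvv
r(17)+v(21): 38≡12 → m
t(19)+v(21): 40≡14 → o
g(6)+z(25): 31≡5 → f
x(23)+h(7): 30≡4 → e
m(12)+v(21): 33≡7 → h
q(16)+v(21): 37≡11 → l
v(21)+v(21): 42≡16 → q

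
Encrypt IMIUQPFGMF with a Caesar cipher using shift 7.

I(8): 8+7=15 → P
M(12): 12+7=19 → T
I(8): 8+7=15 → P
U(20): 20+7=27≡1 → B
Q(16): 16+7=23 → X
P(15): 15+7=22 → W
F(5): 5+7=12 → M
G(6): 6+7=13 → N
M(12): 12+7=19 → T
F(5): 5+7=12 → M

PTPBXWMNTM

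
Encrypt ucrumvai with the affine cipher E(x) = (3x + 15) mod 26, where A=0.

u(20): 3·20+15=75≡23 → x
c(2): 3·2+15=21 → v
r(17): 3·17+15=66≡14 → o
u(20): 3·20+15=75≡23 → x
m(12): 3·12+15=51≡25 → z
v(21): 3·21+15=78≡0 → a
a(0): 3·0+15=15 → p
i(8): 3·8+15=39≡13 → n

xvoxzapn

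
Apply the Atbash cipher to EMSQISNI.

VNHJRHMR

E(4) → V(21)
M(12) → N(13)
S(18) → H(7)
Q(16) → J(9)
I(8) → R(17)
S(18) → H(7)
N(13) → M(12)
I(8) → R(17)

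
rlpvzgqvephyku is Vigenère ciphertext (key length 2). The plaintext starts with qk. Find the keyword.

Subtract each crib letter from the matching ciphertext letter (mod 26):
r(17)−q(16)=1 → b
l(11)−k(10)=1 → b

bb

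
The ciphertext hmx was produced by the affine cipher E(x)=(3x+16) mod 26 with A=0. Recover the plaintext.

xql

The inverse of 3 mod 26 is 9, since 3·9=27≡1. Apply D(y)=9·(y−16) mod 26:
h(7): 9·(7−16)=-81≡23 → x
m(12): 9·(12−16)=-36≡16 → q
x(23): 9·(23−16)=63≡11 → l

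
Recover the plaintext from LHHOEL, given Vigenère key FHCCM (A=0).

Repeat the key across the ciphertext: FHCCMF
L(11)−F(5): 6 → G
H(7)−H(7): 0 → A
H(7)−C(2): 5 → F
O(14)−C(2): 12 → M
E(4)−M(12): -8≡18 → S
L(11)−F(5): 6 → G

GAFMSG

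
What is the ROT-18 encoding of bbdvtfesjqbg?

b(1): 1+18=19 → t
b(1): 1+18=19 → t
d(3): 3+18=21 → v
v(21): 21+18=39≡13 → n
t(19): 19+18=37≡11 → l
f(5): 5+18=23 → x
e(4): 4+18=22 → w
s(18): 18+18=36≡10 → k
j(9): 9+18=27≡1 → b
q(16): 16+18=34≡8 → i
b(1): 1+18=19 → t
g(6): 6+18=24 → y

ttvnlxwkbity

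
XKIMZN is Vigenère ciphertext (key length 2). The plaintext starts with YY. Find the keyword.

ZM

Subtract each crib letter from the matching ciphertext letter (mod 26):
X(23)−Y(24)=-1≡25 → Z
K(10)−Y(24)=-14≡12 → M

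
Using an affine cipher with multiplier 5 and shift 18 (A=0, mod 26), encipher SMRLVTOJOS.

EAZVTJKLKE

S(18): 5·18+18=108≡4 → E
M(12): 5·12+18=78≡0 → A
R(17): 5·17+18=103≡25 → Z
L(11): 5·11+18=73≡21 → V
V(21): 5·21+18=123≡19 → T
T(19): 5·19+18=113≡9 → J
O(14): 5·14+18=88≡10 → K
J(9): 5·9+18=63≡11 → L
O(14): 5·14+18=88≡10 → K
S(18): 5·18+18=108≡4 → E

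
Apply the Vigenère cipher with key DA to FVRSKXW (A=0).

IVUSNXZ

Repeat the key across the message: DADADAD
F(5)+D(3): 8 → I
V(21)+A(0): 21 → V
R(17)+D(3): 20 → U
S(18)+A(0): 18 → S
K(10)+D(3): 13 → N
X(23)+A(0): 23 → X
W(22)+D(3): 25 → Z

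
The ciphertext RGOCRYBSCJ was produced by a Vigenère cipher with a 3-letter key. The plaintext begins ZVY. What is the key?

SLQ

Subtract each crib letter from the matching ciphertext letter (mod 26):
R(17)−Z(25)=-8≡18 → S
G(6)−V(21)=-15≡11 → L
O(14)−Y(24)=-10≡16 → Q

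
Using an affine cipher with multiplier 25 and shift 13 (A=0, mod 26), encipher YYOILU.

Y(24): 25·24+13=613≡15 → P
Y(24): 25·24+13=613≡15 → P
O(14): 25·14+13=363≡25 → Z
I(8): 25·8+13=213≡5 → F
L(11): 25·11+13=288≡2 → C
U(20): 25·20+13=513≡19 → T

PPZFCT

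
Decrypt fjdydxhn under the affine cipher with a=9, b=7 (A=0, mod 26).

ugozowas

The inverse of 9 mod 26 is 3, since 9·3=27≡1. Apply D(y)=3·(y−7) mod 26:
f(5): 3·(5−7)=-6≡20 → u
j(9): 3·(9−7)=6 → g
d(3): 3·(3−7)=-12≡14 → o
y(24): 3·(24−7)=51≡25 → z
d(3): 3·(3−7)=-12≡14 → o
x(23): 3·(23−7)=48≡22 → w
h(7): 3·(7−7)=0 → a
n(13): 3·(13−7)=18 → s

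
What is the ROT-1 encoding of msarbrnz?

ntbscsoa

m(12): 12+1=13 → n
s(18): 18+1=19 → t
a(0): 0+1=1 → b
r(17): 17+1=18 → s
b(1): 1+1=2 → c
r(17): 17+1=18 → s
n(13): 13+1=14 → o
z(25): 25+1=26≡0 → a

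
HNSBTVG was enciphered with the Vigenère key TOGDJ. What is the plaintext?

Repeat the key across the ciphertext: TOGDJTO
H(7)−T(19): -12≡14 → O
N(13)−O(14): -1≡25 → Z
S(18)−G(6): 12 → M
B(1)−D(3): -2≡24 → Y
T(19)−J(9): 10 → K
V(21)−T(19): 2 → C
G(6)−O(14): -8≡18 → S

OZMYKCS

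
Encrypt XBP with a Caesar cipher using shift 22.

TXL

X(23): 23+22=45≡19 → T
B(1): 1+22=23 → X
P(15): 15+22=37≡11 → L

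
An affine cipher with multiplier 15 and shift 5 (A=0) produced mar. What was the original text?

The inverse of 15 mod 26 is 7, since 15·7=105≡1. Apply D(y)=7·(y−5) mod 26:
m(12): 7·(12−5)=49≡23 → x
a(0): 7·(0−5)=-35≡17 → r
r(17): 7·(17−5)=84≡6 → g

xrg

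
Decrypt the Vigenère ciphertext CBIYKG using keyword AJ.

CSIPKX

Repeat the key across the ciphertext: AJAJAJ
C(2)−A(0): 2 → C
B(1)−J(9): -8≡18 → S
I(8)−A(0): 8 → I
Y(24)−J(9): 15 → P
K(10)−A(0): 10 → K
G(6)−J(9): -3≡23 → X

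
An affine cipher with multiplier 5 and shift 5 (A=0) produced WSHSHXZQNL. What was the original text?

TNQNQOEXMW

The inverse of 5 mod 26 is 21, since 5·21=105≡1. Apply D(y)=21·(y−5) mod 26:
W(22): 21·(22−5)=357≡19 → T
S(18): 21·(18−5)=273≡13 → N
H(7): 21·(7−5)=42≡16 → Q
S(18): 21·(18−5)=273≡13 → N
H(7): 21·(7−5)=42≡16 → Q
X(23): 21·(23−5)=378≡14 → O
Z(25): 21·(25−5)=420≡4 → E
Q(16): 21·(16−5)=231≡23 → X
N(13): 21·(13−5)=168≡12 → M
L(11): 21·(11−5)=126≡22 → W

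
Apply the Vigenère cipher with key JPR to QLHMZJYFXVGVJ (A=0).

ZAYVOAHUOEVMS

Repeat the key across the message: JPRJPRJPRJPRJ
Q(16)+J(9): 25 → Z
L(11)+P(15): 26≡0 → A
H(7)+R(17): 24 → Y
M(12)+J(9): 21 → V
Z(25)+P(15): 40≡14 → O
J(9)+R(17): 26≡0 → A
Y(24)+J(9): 33≡7 → H
F(5)+P(15): 20 → U
X(23)+R(17): 40≡14 → O
V(21)+J(9): 30≡4 → E
G(6)+P(15): 21 → V
V(21)+R(17): 38≡12 → M
J(9)+J(9): 18 → S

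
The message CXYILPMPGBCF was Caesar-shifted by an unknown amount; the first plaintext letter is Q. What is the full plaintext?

From the crib: C(2)−Q(16)=-14≡12, so the shift is 12.
Subtract 12 from each ciphertext letter:
C(2): 2−12=-10≡16 → Q
X(23): 23−12=11 → L
Y(24): 24−12=12 → M
I(8): 8−12=-4≡22 → W
L(11): 11−12=-1≡25 → Z
P(15): 15−12=3 → D
M(12): 12−12=0 → A
P(15): 15−12=3 → D
G(6): 6−12=-6≡20 → U
B(1): 1−12=-11≡15 → P
C(2): 2−12=-10≡16 → Q
F(5): 5−12=-7≡19 → T

QLMWZDADUPQT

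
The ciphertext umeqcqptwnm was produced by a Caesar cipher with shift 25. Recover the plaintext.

u(20): 20−25=-5≡21 → v
m(12): 12−25=-13≡13 → n
e(4): 4−25=-21≡5 → f
q(16): 16−25=-9≡17 → r
c(2): 2−25=-23≡3 → d
q(16): 16−25=-9≡17 → r
p(15): 15−25=-10≡16 → q
t(19): 19−25=-6≡20 → u
w(22): 22−25=-3≡23 → x
n(13): 13−25=-12≡14 → o
m(12): 12−25=-13≡13 → n

vnfrdrquxon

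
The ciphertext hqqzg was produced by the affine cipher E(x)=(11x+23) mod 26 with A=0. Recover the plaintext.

ixxmp

The inverse of 11 mod 26 is 19, since 11·19=209≡1. Apply D(y)=19·(y−23) mod 26:
h(7): 19·(7−23)=-304≡8 → i
q(16): 19·(16−23)=-133≡23 → x
q(16): 19·(16−23)=-133≡23 → x
z(25): 19·(25−23)=38≡12 → m
g(6): 19·(6−23)=-323≡15 → p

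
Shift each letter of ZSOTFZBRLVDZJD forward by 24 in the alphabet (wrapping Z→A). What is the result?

Z(25): 25+24=49≡23 → X
S(18): 18+24=42≡16 → Q
O(14): 14+24=38≡12 → M
T(19): 19+24=43≡17 → R
F(5): 5+24=29≡3 → D
Z(25): 25+24=49≡23 → X
B(1): 1+24=25 → Z
R(17): 17+24=41≡15 → P
L(11): 11+24=35≡9 → J
V(21): 21+24=45≡19 → T
D(3): 3+24=27≡1 → B
Z(25): 25+24=49≡23 → X
J(9): 9+24=33≡7 → H
D(3): 3+24=27≡1 → B

XQMRDXZPJTBXHB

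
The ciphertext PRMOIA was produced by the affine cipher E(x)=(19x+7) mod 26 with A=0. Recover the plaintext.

KGDZLB

The inverse of 19 mod 26 is 11, since 19·11=209≡1. Apply D(y)=11·(y−7) mod 26:
P(15): 11·(15−7)=88≡10 → K
R(17): 11·(17−7)=110≡6 → G
M(12): 11·(12−7)=55≡3 → D
O(14): 11·(14−7)=77≡25 → Z
I(8): 11·(8−7)=11 → L
A(0): 11·(0−7)=-77≡1 → B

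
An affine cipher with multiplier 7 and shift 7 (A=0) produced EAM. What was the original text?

HZX

The inverse of 7 mod 26 is 15, since 7·15=105≡1. Apply D(y)=15·(y−7) mod 26:
E(4): 15·(4−7)=-45≡7 → H
A(0): 15·(0−7)=-105≡25 → Z
M(12): 15·(12−7)=75≡23 → X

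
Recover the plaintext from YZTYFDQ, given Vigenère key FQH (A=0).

Repeat the key across the ciphertext: FQHFQHF
Y(24)−F(5): 19 → T
Z(25)−Q(16): 9 → J
T(19)−H(7): 12 → M
Y(24)−F(5): 19 → T
F(5)−Q(16): -11≡15 → P
D(3)−H(7): -4≡22 → W
Q(16)−F(5): 11 → L

TJMTPWL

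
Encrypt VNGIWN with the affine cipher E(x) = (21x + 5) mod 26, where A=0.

V(21): 21·21+5=446≡4 → E
N(13): 21·13+5=278≡18 → S
G(6): 21·6+5=131≡1 → B
I(8): 21·8+5=173≡17 → R
W(22): 21·22+5=467≡25 → Z
N(13): 21·13+5=278≡18 → S

ESBRZS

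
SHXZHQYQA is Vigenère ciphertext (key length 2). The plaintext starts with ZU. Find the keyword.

Subtract each crib letter from the matching ciphertext letter (mod 26):
S(18)−Z(25)=-7≡19 → T
H(7)−U(20)=-13≡13 → N

TN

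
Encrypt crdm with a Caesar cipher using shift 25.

c(2): 2+25=27≡1 → b
r(17): 17+25=42≡16 → q
d(3): 3+25=28≡2 → c
m(12): 12+25=37≡11 → l

bqcl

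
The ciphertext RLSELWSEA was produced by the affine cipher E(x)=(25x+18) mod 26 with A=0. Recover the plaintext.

BHAOHWAOS

The inverse of 25 mod 26 is 25, since 25·25=625≡1. Apply D(y)=25·(y−18) mod 26:
R(17): 25·(17−18)=-25≡1 → B
L(11): 25·(11−18)=-175≡7 → H
S(18): 25·(18−18)=0 → A
E(4): 25·(4−18)=-350≡14 → O
L(11): 25·(11−18)=-175≡7 → H
W(22): 25·(22−18)=100≡22 → W
S(18): 25·(18−18)=0 → A
E(4): 25·(4−18)=-350≡14 → O
A(0): 25·(0−18)=-450≡18 → S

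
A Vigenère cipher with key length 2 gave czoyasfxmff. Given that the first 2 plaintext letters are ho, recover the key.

Subtract each crib letter from the matching ciphertext letter (mod 26):
c(2)−h(7)=-5≡21 → v
z(25)−o(14)=11 → l

vl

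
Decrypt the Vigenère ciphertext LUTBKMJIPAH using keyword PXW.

WXXMNQULTLK

Repeat the key across the ciphertext: PXWPXWPXWPX
L(11)−P(15): -4≡22 → W
U(20)−X(23): -3≡23 → X
T(19)−W(22): -3≡23 → X
B(1)−P(15): -14≡12 → M
K(10)−X(23): -13≡13 → N
M(12)−W(22): -10≡16 → Q
J(9)−P(15): -6≡20 → U
I(8)−X(23): -15≡11 → L
P(15)−W(22): -7≡19 → T
A(0)−P(15): -15≡11 → L
H(7)−X(23): -16≡10 → K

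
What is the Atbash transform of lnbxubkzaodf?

l(11) → o(14)
n(13) → m(12)
b(1) → y(24)
x(23) → c(2)
u(20) → f(5)
b(1) → y(24)
k(10) → p(15)
z(25) → a(0)
a(0) → z(25)
o(14) → l(11)
d(3) → w(22)
f(5) → u(20)

omycfypazlwu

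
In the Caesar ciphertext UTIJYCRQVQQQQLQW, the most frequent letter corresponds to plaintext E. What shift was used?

The most frequent ciphertext letter is Q (appears 6 times).
Q is position 16; E is position 4.
Shift = 12.

12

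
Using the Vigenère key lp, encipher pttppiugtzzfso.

aieeaxfveokudd

Repeat the key across the message: lplplplplplplp
p(15)+l(11): 26≡0 → a
t(19)+p(15): 34≡8 → i
t(19)+l(11): 30≡4 → e
p(15)+p(15): 30≡4 → e
p(15)+l(11): 26≡0 → a
i(8)+p(15): 23 → x
u(20)+l(11): 31≡5 → f
g(6)+p(15): 21 → v
t(19)+l(11): 30≡4 → e
z(25)+p(15): 40≡14 → o
z(25)+l(11): 36≡10 → k
f(5)+p(15): 20 → u
s(18)+l(11): 29≡3 → d
o(14)+p(15): 29≡3 → d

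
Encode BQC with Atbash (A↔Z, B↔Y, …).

YJX

B(1) → Y(24)
Q(16) → J(9)
C(2) → X(23)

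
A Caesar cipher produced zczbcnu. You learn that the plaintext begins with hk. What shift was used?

From the crib: z(25)−h(7)=18, so the shift is 18.

18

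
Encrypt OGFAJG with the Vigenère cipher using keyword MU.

AARUVA

Repeat the key across the message: MUMUMU
O(14)+M(12): 26≡0 → A
G(6)+U(20): 26≡0 → A
F(5)+M(12): 17 → R
A(0)+U(20): 20 → U
J(9)+M(12): 21 → V
G(6)+U(20): 26≡0 → A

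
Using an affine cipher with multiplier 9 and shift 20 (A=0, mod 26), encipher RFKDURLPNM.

RNGVSRPZHY

R(17): 9·17+20=173≡17 → R
F(5): 9·5+20=65≡13 → N
K(10): 9·10+20=110≡6 → G
D(3): 9·3+20=47≡21 → V
U(20): 9·20+20=200≡18 → S
R(17): 9·17+20=173≡17 → R
L(11): 9·11+20=119≡15 → P
P(15): 9·15+20=155≡25 → Z
N(13): 9·13+20=137≡7 → H
M(12): 9·12+20=128≡24 → Y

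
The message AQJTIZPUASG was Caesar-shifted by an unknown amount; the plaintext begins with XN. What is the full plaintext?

XNGQFWMRXPD

From the crib: A(0)−X(23)=-23≡3, so the shift is 3.
Subtract 3 from each ciphertext letter:
A(0): 0−3=-3≡23 → X
Q(16): 16−3=13 → N
J(9): 9−3=6 → G
T(19): 19−3=16 → Q
I(8): 8−3=5 → F
Z(25): 25−3=22 → W
P(15): 15−3=12 → M
U(20): 20−3=17 → R
A(0): 0−3=-3≡23 → X
S(18): 18−3=15 → P
G(6): 6−3=3 → D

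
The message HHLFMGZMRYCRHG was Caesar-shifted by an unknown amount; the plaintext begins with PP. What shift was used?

From the crib: H(7)−P(15)=-8≡18, so the shift is 18.

18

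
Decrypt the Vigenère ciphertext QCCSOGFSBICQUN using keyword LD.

FZRPDDUPQFRNJK

Repeat the key across the ciphertext: LDLDLDLDLDLDLD
Q(16)−L(11): 5 → F
C(2)−D(3): -1≡25 → Z
C(2)−L(11): -9≡17 → R
S(18)−D(3): 15 → P
O(14)−L(11): 3 → D
G(6)−D(3): 3 → D
F(5)−L(11): -6≡20 → U
S(18)−D(3): 15 → P
B(1)−L(11): -10≡16 → Q
I(8)−D(3): 5 → F
C(2)−L(11): -9≡17 → R
Q(16)−D(3): 13 → N
U(20)−L(11): 9 → J
N(13)−D(3): 10 → K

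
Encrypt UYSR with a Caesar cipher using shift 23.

RVPO

U(20): 20+23=43≡17 → R
Y(24): 24+23=47≡21 → V
S(18): 18+23=41≡15 → P
R(17): 17+23=40≡14 → O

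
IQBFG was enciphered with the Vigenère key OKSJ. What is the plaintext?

UGJWS

Repeat the key across the ciphertext: OKSJO
I(8)−O(14): -6≡20 → U
Q(16)−K(10): 6 → G
B(1)−S(18): -17≡9 → J
F(5)−J(9): -4≡22 → W
G(6)−O(14): -8≡18 → S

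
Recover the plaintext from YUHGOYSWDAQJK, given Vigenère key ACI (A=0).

YSZGMQSUVAOBK

Repeat the key across the ciphertext: ACIACIACIACIA
Y(24)−A(0): 24 → Y
U(20)−C(2): 18 → S
H(7)−I(8): -1≡25 → Z
G(6)−A(0): 6 → G
O(14)−C(2): 12 → M
Y(24)−I(8): 16 → Q
S(18)−A(0): 18 → S
W(22)−C(2): 20 → U
D(3)−I(8): -5≡21 → V
A(0)−A(0): 0 → A
Q(16)−C(2): 14 → O
J(9)−I(8): 1 → B
K(10)−A(0): 10 → K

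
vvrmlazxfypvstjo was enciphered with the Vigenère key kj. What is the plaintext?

Repeat the key across the ciphertext: kjkjkjkjkjkjkjkj
v(21)−k(10): 11 → l
v(21)−j(9): 12 → m
r(17)−k(10): 7 → h
m(12)−j(9): 3 → d
l(11)−k(10): 1 → b
a(0)−j(9): -9≡17 → r
z(25)−k(10): 15 → p
x(23)−j(9): 14 → o
f(5)−k(10): -5≡21 → v
y(24)−j(9): 15 → p
p(15)−k(10): 5 → f
v(21)−j(9): 12 → m
s(18)−k(10): 8 → i
t(19)−j(9): 10 → k
j(9)−k(10): -1≡25 → z
o(14)−j(9): 5 → f

lmhdbrpovpfmikzf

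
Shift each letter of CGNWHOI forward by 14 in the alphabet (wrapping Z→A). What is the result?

QUBKVCW

C(2): 2+14=16 → Q
G(6): 6+14=20 → U
N(13): 13+14=27≡1 → B
W(22): 22+14=36≡10 → K
H(7): 7+14=21 → V
O(14): 14+14=28≡2 → C
I(8): 8+14=22 → W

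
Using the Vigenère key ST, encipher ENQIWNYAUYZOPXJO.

Repeat the key across the message: STSTSTSTSTSTSTST
E(4)+S(18): 22 → W
N(13)+T(19): 32≡6 → G
Q(16)+S(18): 34≡8 → I
I(8)+T(19): 27≡1 → B
W(22)+S(18): 40≡14 → O
N(13)+T(19): 32≡6 → G
Y(24)+S(18): 42≡16 → Q
A(0)+T(19): 19 → T
U(20)+S(18): 38≡12 → M
Y(24)+T(19): 43≡17 → R
Z(25)+S(18): 43≡17 → R
O(14)+T(19): 33≡7 → H
P(15)+S(18): 33≡7 → H
X(23)+T(19): 42≡16 → Q
J(9)+S(18): 27≡1 → B
O(14)+T(19): 33≡7 → H

WGIBOGQTMRRHHQBH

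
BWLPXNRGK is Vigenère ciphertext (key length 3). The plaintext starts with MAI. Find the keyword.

Subtract each crib letter from the matching ciphertext letter (mod 26):
B(1)−M(12)=-11≡15 → P
W(22)−A(0)=22 → W
L(11)−I(8)=3 → D

PWD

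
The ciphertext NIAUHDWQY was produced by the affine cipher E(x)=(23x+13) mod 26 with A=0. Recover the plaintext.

ATNPCMXZF

The inverse of 23 mod 26 is 17, since 23·17=391≡1. Apply D(y)=17·(y−13) mod 26:
N(13): 17·(13−13)=0 → A
I(8): 17·(8−13)=-85≡19 → T
A(0): 17·(0−13)=-221≡13 → N
U(20): 17·(20−13)=119≡15 → P
H(7): 17·(7−13)=-102≡2 → C
D(3): 17·(3−13)=-170≡12 → M
W(22): 17·(22−13)=153≡23 → X
Q(16): 17·(16−13)=51≡25 → Z
Y(24): 17·(24−13)=187≡5 → F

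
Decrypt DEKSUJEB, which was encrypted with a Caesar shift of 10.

TUAIKZUR

D(3): 3−10=-7≡19 → T
E(4): 4−10=-6≡20 → U
K(10): 10−10=0 → A
S(18): 18−10=8 → I
U(20): 20−10=10 → K
J(9): 9−10=-1≡25 → Z
E(4): 4−10=-6≡20 → U
B(1): 1−10=-9≡17 → R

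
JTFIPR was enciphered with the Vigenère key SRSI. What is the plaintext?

Repeat the key across the ciphertext: SRSISR
J(9)−S(18): -9≡17 → R
T(19)−R(17): 2 → C
F(5)−S(18): -13≡13 → N
I(8)−I(8): 0 → A
P(15)−S(18): -3≡23 → X
R(17)−R(17): 0 → A

RCNAXA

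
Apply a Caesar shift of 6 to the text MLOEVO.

M(12): 12+6=18 → S
L(11): 11+6=17 → R
O(14): 14+6=20 → U
E(4): 4+6=10 → K
V(21): 21+6=27≡1 → B
O(14): 14+6=20 → U

SRUKBU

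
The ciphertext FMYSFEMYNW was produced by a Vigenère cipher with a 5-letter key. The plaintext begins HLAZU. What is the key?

Subtract each crib letter from the matching ciphertext letter (mod 26):
F(5)−H(7)=-2≡24 → Y
M(12)−L(11)=1 → B
Y(24)−A(0)=24 → Y
S(18)−Z(25)=-7≡19 → T
F(5)−U(20)=-15≡11 → L

YBYTL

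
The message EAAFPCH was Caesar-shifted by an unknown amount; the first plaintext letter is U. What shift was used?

From the crib: E(4)−U(20)=-16≡10, so the shift is 10.

10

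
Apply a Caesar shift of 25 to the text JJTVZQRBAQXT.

IISUYPQAZPWS

J(9): 9+25=34≡8 → I
J(9): 9+25=34≡8 → I
T(19): 19+25=44≡18 → S
V(21): 21+25=46≡20 → U
Z(25): 25+25=50≡24 → Y
Q(16): 16+25=41≡15 → P
R(17): 17+25=42≡16 → Q
B(1): 1+25=26≡0 → A
A(0): 0+25=25 → Z
Q(16): 16+25=41≡15 → P
X(23): 23+25=48≡22 → W
T(19): 19+25=44≡18 → S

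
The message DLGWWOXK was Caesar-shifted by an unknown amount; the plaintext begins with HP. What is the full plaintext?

From the crib: D(3)−H(7)=-4≡22, so the shift is 22.
Subtract 22 from each ciphertext letter:
D(3): 3−22=-19≡7 → H
L(11): 11−22=-11≡15 → P
G(6): 6−22=-16≡10 → K
W(22): 22−22=0 → A
W(22): 22−22=0 → A
O(14): 14−22=-8≡18 → S
X(23): 23−22=1 → B
K(10): 10−22=-12≡14 → O

HPKAASBO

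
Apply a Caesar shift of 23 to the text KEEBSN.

K(10): 10+23=33≡7 → H
E(4): 4+23=27≡1 → B
E(4): 4+23=27≡1 → B
B(1): 1+23=24 → Y
S(18): 18+23=41≡15 → P
N(13): 13+23=36≡10 → K

HBBYPK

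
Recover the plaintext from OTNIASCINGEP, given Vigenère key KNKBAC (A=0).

EGDHAQSVDFEN

Repeat the key across the ciphertext: KNKBACKNKBAC
O(14)−K(10): 4 → E
T(19)−N(13): 6 → G
N(13)−K(10): 3 → D
I(8)−B(1): 7 → H
A(0)−A(0): 0 → A
S(18)−C(2): 16 → Q
C(2)−K(10): -8≡18 → S
I(8)−N(13): -5≡21 → V
N(13)−K(10): 3 → D
G(6)−B(1): 5 → F
E(4)−A(0): 4 → E
P(15)−C(2): 13 → N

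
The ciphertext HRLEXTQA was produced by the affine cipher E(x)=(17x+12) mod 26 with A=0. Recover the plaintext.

The inverse of 17 mod 26 is 23, since 17·23=391≡1. Apply D(y)=23·(y−12) mod 26:
H(7): 23·(7−12)=-115≡15 → P
R(17): 23·(17−12)=115≡11 → L
L(11): 23·(11−12)=-23≡3 → D
E(4): 23·(4−12)=-184≡24 → Y
X(23): 23·(23−12)=253≡19 → T
T(19): 23·(19−12)=161≡5 → F
Q(16): 23·(16−12)=92≡14 → O
A(0): 23·(0−12)=-276≡10 → K

PLDYTFOK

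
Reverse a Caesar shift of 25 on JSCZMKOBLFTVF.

J(9): 9−25=-16≡10 → K
S(18): 18−25=-7≡19 → T
C(2): 2−25=-23≡3 → D
Z(25): 25−25=0 → A
M(12): 12−25=-13≡13 → N
K(10): 10−25=-15≡11 → L
O(14): 14−25=-11≡15 → P
B(1): 1−25=-24≡2 → C
L(11): 11−25=-14≡12 → M
F(5): 5−25=-20≡6 → G
T(19): 19−25=-6≡20 → U
V(21): 21−25=-4≡22 → W
F(5): 5−25=-20≡6 → G

KTDANLPCMGUWG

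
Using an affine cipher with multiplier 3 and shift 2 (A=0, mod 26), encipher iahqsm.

i(8): 3·8+2=26≡0 → a
a(0): 3·0+2=2 → c
h(7): 3·7+2=23 → x
q(16): 3·16+2=50≡24 → y
s(18): 3·18+2=56≡4 → e
m(12): 3·12+2=38≡12 → m

acxyem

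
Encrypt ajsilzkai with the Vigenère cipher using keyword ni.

Repeat the key across the message: ninininin
a(0)+n(13): 13 → n
j(9)+i(8): 17 → r
s(18)+n(13): 31≡5 → f
i(8)+i(8): 16 → q
l(11)+n(13): 24 → y
z(25)+i(8): 33≡7 → h
k(10)+n(13): 23 → x
a(0)+i(8): 8 → i
i(8)+n(13): 21 → v

nrfqyhxiv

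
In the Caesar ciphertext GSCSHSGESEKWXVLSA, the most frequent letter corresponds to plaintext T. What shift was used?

The most frequent ciphertext letter is S (appears 5 times).
S is position 18; T is position 19.
Shift = -1≡25.

25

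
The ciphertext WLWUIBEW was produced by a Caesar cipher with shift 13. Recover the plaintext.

W(22): 22−13=9 → J
L(11): 11−13=-2≡24 → Y
W(22): 22−13=9 → J
U(20): 20−13=7 → H
I(8): 8−13=-5≡21 → V
B(1): 1−13=-12≡14 → O
E(4): 4−13=-9≡17 → R
W(22): 22−13=9 → J

JYJHVORJ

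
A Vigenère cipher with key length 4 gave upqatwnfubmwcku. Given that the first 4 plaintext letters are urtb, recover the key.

ayxz

Subtract each crib letter from the matching ciphertext letter (mod 26):
u(20)−u(20)=0 → a
p(15)−r(17)=-2≡24 → y
q(16)−t(19)=-3≡23 → x
a(0)−b(1)=-1≡25 → z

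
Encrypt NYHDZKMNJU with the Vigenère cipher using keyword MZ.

Repeat the key across the message: MZMZMZMZMZ
N(13)+M(12): 25 → Z
Y(24)+Z(25): 49≡23 → X
H(7)+M(12): 19 → T
D(3)+Z(25): 28≡2 → C
Z(25)+M(12): 37≡11 → L
K(10)+Z(25): 35≡9 → J
M(12)+M(12): 24 → Y
N(13)+Z(25): 38≡12 → M
J(9)+M(12): 21 → V
U(20)+Z(25): 45≡19 → T

ZXTCLJYMVT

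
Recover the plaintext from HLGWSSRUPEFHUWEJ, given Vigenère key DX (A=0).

EODZPVOXMHCKRZBM

Repeat the key across the ciphertext: DXDXDXDXDXDXDXDX
H(7)−D(3): 4 → E
L(11)−X(23): -12≡14 → O
G(6)−D(3): 3 → D
W(22)−X(23): -1≡25 → Z
S(18)−D(3): 15 → P
S(18)−X(23): -5≡21 → V
R(17)−D(3): 14 → O
U(20)−X(23): -3≡23 → X
P(15)−D(3): 12 → M
E(4)−X(23): -19≡7 → H
F(5)−D(3): 2 → C
H(7)−X(23): -16≡10 → K
U(20)−D(3): 17 → R
W(22)−X(23): -1≡25 → Z
E(4)−D(3): 1 → B
J(9)−X(23): -14≡12 → M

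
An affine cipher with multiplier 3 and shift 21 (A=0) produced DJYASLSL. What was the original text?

UWBTZOZO

The inverse of 3 mod 26 is 9, since 3·9=27≡1. Apply D(y)=9·(y−21) mod 26:
D(3): 9·(3−21)=-162≡20 → U
J(9): 9·(9−21)=-108≡22 → W
Y(24): 9·(24−21)=27≡1 → B
A(0): 9·(0−21)=-189≡19 → T
S(18): 9·(18−21)=-27≡25 → Z
L(11): 9·(11−21)=-90≡14 → O
S(18): 9·(18−21)=-27≡25 → Z
L(11): 9·(11−21)=-90≡14 → O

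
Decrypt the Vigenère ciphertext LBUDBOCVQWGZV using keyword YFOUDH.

Repeat the key across the ciphertext: YFOUDHYFOUDHY
L(11)−Y(24): -13≡13 → N
B(1)−F(5): -4≡22 → W
U(20)−O(14): 6 → G
D(3)−U(20): -17≡9 → J
B(1)−D(3): -2≡24 → Y
O(14)−H(7): 7 → H
C(2)−Y(24): -22≡4 → E
V(21)−F(5): 16 → Q
Q(16)−O(14): 2 → C
W(22)−U(20): 2 → C
G(6)−D(3): 3 → D
Z(25)−H(7): 18 → S
V(21)−Y(24): -3≡23 → X

NWGJYHEQCCDSX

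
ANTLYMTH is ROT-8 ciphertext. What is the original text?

A(0): 0−8=-8≡18 → S
N(13): 13−8=5 → F
T(19): 19−8=11 → L
L(11): 11−8=3 → D
Y(24): 24−8=16 → Q
M(12): 12−8=4 → E
T(19): 19−8=11 → L
H(7): 7−8=-1≡25 → Z

SFLDQELZ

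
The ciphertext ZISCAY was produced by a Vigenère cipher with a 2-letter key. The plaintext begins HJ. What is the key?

Subtract each crib letter from the matching ciphertext letter (mod 26):
Z(25)−H(7)=18 → S
I(8)−J(9)=-1≡25 → Z

SZ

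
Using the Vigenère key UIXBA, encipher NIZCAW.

HQWDAQ

Repeat the key across the message: UIXBAU
N(13)+U(20): 33≡7 → H
I(8)+I(8): 16 → Q
Z(25)+X(23): 48≡22 → W
C(2)+B(1): 3 → D
A(0)+A(0): 0 → A
W(22)+U(20): 42≡16 → Q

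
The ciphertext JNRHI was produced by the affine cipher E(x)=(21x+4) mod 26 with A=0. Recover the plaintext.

The inverse of 21 mod 26 is 5, since 21·5=105≡1. Apply D(y)=5·(y−4) mod 26:
J(9): 5·(9−4)=25 → Z
N(13): 5·(13−4)=45≡19 → T
R(17): 5·(17−4)=65≡13 → N
H(7): 5·(7−4)=15 → P
I(8): 5·(8−4)=20 → U

ZTNPU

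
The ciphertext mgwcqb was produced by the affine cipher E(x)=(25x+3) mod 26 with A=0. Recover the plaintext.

The inverse of 25 mod 26 is 25, since 25·25=625≡1. Apply D(y)=25·(y−3) mod 26:
m(12): 25·(12−3)=225≡17 → r
g(6): 25·(6−3)=75≡23 → x
w(22): 25·(22−3)=475≡7 → h
c(2): 25·(2−3)=-25≡1 → b
q(16): 25·(16−3)=325≡13 → n
b(1): 25·(1−3)=-50≡2 → c

rxhbnc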